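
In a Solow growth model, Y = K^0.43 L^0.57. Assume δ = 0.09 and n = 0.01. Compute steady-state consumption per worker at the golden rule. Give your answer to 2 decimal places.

c_gold ≈ 1.71

The effective depreciation rate is n + δ = 0.01 + 0.09 = 0.1.
Maximizing c = f(k) − (n+δ)·k gives f'(k) = n+δ, i.e. 0.43·k^(0.43−1) = 0.1, so k_gold = (0.43/0.1)^(1/0.57) ≈ 12.9225.
y_gold = 12.9225^0.43 ≈ 3.0052.
c_gold = y_gold − (n+δ)·k_gold = 3.0052 − 0.1·12.9225 ≈ 1.7130.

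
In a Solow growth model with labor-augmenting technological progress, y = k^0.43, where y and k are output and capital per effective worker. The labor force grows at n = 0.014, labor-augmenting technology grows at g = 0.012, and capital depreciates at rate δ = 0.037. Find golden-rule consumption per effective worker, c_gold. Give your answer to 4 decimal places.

Break-even investment rate: n + g + δ = 0.014 + 0.012 + 0.037 = 0.063.
Setting f'(k) = n+g+δ gives 0.43·k^(0.43−1) = 0.063, hence k_gold = (0.43/0.063)^(1/0.57) ≈ 29.0658.
y_gold = 29.0658^0.43 ≈ 4.2585.
c_gold = y_gold − (n+g+δ)·k_gold = 4.2585 − 0.063·29.0658 ≈ 2.4273.

c_gold ≈ 2.4273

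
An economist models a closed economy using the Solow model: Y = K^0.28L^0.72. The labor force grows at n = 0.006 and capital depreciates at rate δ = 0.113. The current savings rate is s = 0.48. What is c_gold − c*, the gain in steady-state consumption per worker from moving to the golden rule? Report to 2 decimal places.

Capital per worker breaks even when investment replaces (n + δ)·k; here n + δ = 0.119.
Current steady state (s = 0.48): k* = (0.48/0.119)^(1/0.72) ≈ 6.9381, y* = 6.9381^0.28 ≈ 1.7201, c* = (1−0.48)·1.7201 ≈ 0.8944.
Maximizing c = f(k) − (n+δ)·k gives f'(k) = n+δ, i.e. 0.28·k^(0.28−1) = 0.119, so k_gold = (0.28/0.119)^(1/0.72) ≈ 3.2819.
y_gold = 3.2819^0.28 ≈ 1.3948, c_gold = y_gold − 0.119·k_gold ≈ 1.0043.
Gain: Δc = 1.0043 − 0.8944 ≈ 0.1098.

Δc ≈ 0.11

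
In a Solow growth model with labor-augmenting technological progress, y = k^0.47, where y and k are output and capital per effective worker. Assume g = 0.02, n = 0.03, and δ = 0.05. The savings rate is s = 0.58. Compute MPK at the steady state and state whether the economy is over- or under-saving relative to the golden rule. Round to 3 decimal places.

over-saving; MPK ≈ 0.081

Break-even investment rate: n + g + δ = 0.03 + 0.02 + 0.05 = 0.1.
Steady-state k*: s·k^0.47 = 0.1·k gives k* = (0.58/0.1)^(1/0.53) ≈ 27.5696.
MPK = 0.47·27.5696^(-0.53) ≈ 0.0810.
MPK < n+g+δ = 0.1, so the economy is dynamically inefficient (over-saving).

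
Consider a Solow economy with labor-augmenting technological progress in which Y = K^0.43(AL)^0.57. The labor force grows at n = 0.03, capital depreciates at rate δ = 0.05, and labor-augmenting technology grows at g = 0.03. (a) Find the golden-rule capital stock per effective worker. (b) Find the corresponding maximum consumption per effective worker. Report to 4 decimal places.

n + g + δ = 0.03 + 0.03 + 0.05 = 0.11.
At the golden rule the marginal product of capital equals n+g+δ: 0.43·k^(0.43−1) = 0.11. Solving, k_gold = (0.43/0.11)^(1/0.57) ≈ 10.9328.
y_gold = 10.9328^0.43 ≈ 2.7968; c_gold = y_gold − 0.11·k_gold ≈ 1.5941.

(a) k_gold ≈ 10.9328; (b) c_gold ≈ 1.5941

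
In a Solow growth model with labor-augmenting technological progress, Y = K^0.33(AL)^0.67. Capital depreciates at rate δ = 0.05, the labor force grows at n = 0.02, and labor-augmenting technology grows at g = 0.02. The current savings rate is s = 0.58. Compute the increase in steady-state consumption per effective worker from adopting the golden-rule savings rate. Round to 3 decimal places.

Δc ≈ 0.219

Capital per effective worker breaks even when investment replaces (n + g + δ)·k; here n + g + δ = 0.09.
Current steady state (s = 0.58): k* = (0.58/0.09)^(1/0.67) ≈ 16.1339, y* = 16.1339^0.33 ≈ 2.5035, c* = (1−0.58)·2.5035 ≈ 1.0515.
Maximizing c = f(k) − (n+g+δ)·k gives f'(k) = n+g+δ, i.e. 0.33·k^(0.33−1) = 0.09, so k_gold = (0.33/0.09)^(1/0.67) ≈ 6.9534.
y_gold = 6.9534^0.33 ≈ 1.8964, c_gold = y_gold − 0.09·k_gold ≈ 1.2706.
Gain: Δc = 1.2706 − 1.0515 ≈ 0.2191.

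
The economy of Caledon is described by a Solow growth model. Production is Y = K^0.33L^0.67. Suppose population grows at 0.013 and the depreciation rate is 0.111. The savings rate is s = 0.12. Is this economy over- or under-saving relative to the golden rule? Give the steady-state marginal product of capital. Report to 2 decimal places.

under-saving; MPK ≈ 0.34

Break-even investment rate: n + δ = 0.013 + 0.111 = 0.124.
Steady-state k*: s·k^0.33 = 0.124·k gives k* = (0.12/0.124)^(1/0.67) ≈ 0.9522.
MPK = 0.33·0.9522^(-0.67) ≈ 0.3410.
MPK > n+δ = 0.124, so the economy is dynamically efficient (under-saving).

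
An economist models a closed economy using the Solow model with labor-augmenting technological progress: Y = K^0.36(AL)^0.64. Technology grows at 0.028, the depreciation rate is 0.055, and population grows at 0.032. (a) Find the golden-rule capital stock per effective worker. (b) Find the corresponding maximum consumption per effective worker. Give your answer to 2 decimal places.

(a) k_gold ≈ 5.95; (b) c_gold ≈ 1.22

Capital per effective worker breaks even when investment replaces (n + g + δ)·k; here n + g + δ = 0.115.
Golden rule sets MPK = n+g+δ: 0.36·k^(0.36−1) = 0.115, so k_gold = (0.36/0.115)^(1/0.64) ≈ 5.9482.
y_gold = 5.9482^0.36 ≈ 1.9001; c_gold = y_gold − 0.115·k_gold ≈ 1.2161.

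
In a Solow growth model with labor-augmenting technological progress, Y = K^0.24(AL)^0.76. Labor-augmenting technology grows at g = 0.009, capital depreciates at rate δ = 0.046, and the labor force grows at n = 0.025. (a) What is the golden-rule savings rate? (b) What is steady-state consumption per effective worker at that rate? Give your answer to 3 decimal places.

The effective depreciation rate is n + g + δ = 0.025 + 0.009 + 0.046 = 0.08.
For Cobb-Douglas, s_gold equals capital's share: s_gold = 0.24.
Golden rule sets MPK = n+g+δ: 0.24·k^(0.24−1) = 0.08, so k_gold = (0.24/0.08)^(1/0.76) ≈ 4.2442.
y_gold = 4.2442^0.24 ≈ 1.4147; c_gold = (1−0.24)·y_gold ≈ 1.0752.

(a) s_gold = 0.240; (b) c_gold ≈ 1.075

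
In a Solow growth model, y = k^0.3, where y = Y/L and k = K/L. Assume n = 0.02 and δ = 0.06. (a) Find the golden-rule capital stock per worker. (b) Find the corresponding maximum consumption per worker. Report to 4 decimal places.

(a) k_gold ≈ 6.6076; (b) c_gold ≈ 1.2334

n + δ = 0.02 + 0.06 = 0.08.
At the golden rule the marginal product of capital equals n+δ: 0.3·k^(0.3−1) = 0.08. Solving, k_gold = (0.3/0.08)^(1/0.7) ≈ 6.6076.
y_gold = 6.6076^0.3 ≈ 1.7620; c_gold = y_gold − 0.08·k_gold ≈ 1.2334.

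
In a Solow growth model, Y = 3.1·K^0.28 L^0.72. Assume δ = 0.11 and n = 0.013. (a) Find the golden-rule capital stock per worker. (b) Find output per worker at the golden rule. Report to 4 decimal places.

(a) k_gold ≈ 15.0880; (b) y_gold ≈ 6.6279

Capital per worker breaks even when investment replaces (n + δ)·k; here n + δ = 0.123.
At the golden rule the marginal product of capital equals n+δ: 0.28·3.1·k^(0.28−1) = 0.123. Solving, k_gold = (0.28·3.1/0.123)^(1/0.72) ≈ 15.0880.
y_gold = 3.1·15.0880^0.28 ≈ 6.6279.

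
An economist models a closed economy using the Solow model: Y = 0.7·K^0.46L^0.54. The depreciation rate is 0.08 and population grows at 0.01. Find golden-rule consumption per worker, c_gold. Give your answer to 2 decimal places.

c_gold ≈ 1.12

Capital per worker breaks even when investment replaces (n + δ)·k; here n + δ = 0.09.
Setting f'(k) = n+δ gives 0.46·0.7·k^(0.46−1) = 0.09, hence k_gold = (0.46·0.7/0.09)^(1/0.54) ≈ 10.5977.
y_gold = 0.7·10.5977^0.46 ≈ 2.0735.
c_gold = y_gold − (n+δ)·k_gold = 2.0735 − 0.09·10.5977 ≈ 1.1197.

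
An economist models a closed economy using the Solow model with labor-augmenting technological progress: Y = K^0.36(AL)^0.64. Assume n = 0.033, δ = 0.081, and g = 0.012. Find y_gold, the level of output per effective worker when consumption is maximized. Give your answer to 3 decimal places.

y_gold ≈ 1.805

Break-even investment rate: n + g + δ = 0.033 + 0.012 + 0.081 = 0.126.
Golden rule sets MPK = n+g+δ: 0.36·k^(0.36−1) = 0.126, so k_gold = (0.36/0.126)^(1/0.64) ≈ 5.1570.
Output: y_gold = k_gold^0.36 = 5.1570^0.36 ≈ 1.8049.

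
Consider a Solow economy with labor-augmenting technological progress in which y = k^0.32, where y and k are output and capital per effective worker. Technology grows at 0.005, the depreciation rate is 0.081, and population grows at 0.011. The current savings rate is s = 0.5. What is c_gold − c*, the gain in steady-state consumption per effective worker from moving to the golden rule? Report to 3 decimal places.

Capital per effective worker breaks even when investment replaces (n + g + δ)·k; here n + g + δ = 0.097.
Current steady state (s = 0.5): k* = (0.5/0.097)^(1/0.68) ≈ 11.1519, y* = 11.1519^0.32 ≈ 2.1635, c* = (1−0.5)·2.1635 ≈ 1.0817.
Setting f'(k) = n+g+δ gives 0.32·k^(0.32−1) = 0.097, hence k_gold = (0.32/0.097)^(1/0.68) ≈ 5.7852.
y_gold = 5.7852^0.32 ≈ 1.7536, c_gold = y_gold − 0.097·k_gold ≈ 1.1925.
Gain: Δc = 1.1925 − 1.0817 ≈ 0.1107.

Δc ≈ 0.111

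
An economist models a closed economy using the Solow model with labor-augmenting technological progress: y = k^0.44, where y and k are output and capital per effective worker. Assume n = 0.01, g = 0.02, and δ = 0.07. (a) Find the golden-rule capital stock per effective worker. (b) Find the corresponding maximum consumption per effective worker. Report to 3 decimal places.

(a) k_gold ≈ 14.094; (b) c_gold ≈ 1.794

n + g + δ = 0.01 + 0.02 + 0.07 = 0.1.
Setting f'(k) = n+g+δ gives 0.44·k^(0.44−1) = 0.1, hence k_gold = (0.44/0.1)^(1/0.56) ≈ 14.0936.
y_gold = 14.0936^0.44 ≈ 3.2031; c_gold = y_gold − 0.1·k_gold ≈ 1.7937.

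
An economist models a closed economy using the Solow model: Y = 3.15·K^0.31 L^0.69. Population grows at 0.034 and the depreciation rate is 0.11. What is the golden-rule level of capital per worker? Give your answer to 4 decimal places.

k_gold ≈ 16.0250

n + δ = 0.034 + 0.11 = 0.144.
Golden rule sets MPK = n+δ: 0.31·3.15·k^(0.31−1) = 0.144, so k_gold = (0.31·3.15/0.144)^(1/0.69) ≈ 16.0250.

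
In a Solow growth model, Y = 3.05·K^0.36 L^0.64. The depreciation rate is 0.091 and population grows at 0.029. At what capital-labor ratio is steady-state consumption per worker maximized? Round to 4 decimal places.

The effective depreciation rate is n + δ = 0.029 + 0.091 = 0.12.
Golden rule sets MPK = n+δ: 0.36·3.05·k^(0.36−1) = 0.12, so k_gold = (0.36·3.05/0.12)^(1/0.64) ≈ 31.7849.

k_gold ≈ 31.7849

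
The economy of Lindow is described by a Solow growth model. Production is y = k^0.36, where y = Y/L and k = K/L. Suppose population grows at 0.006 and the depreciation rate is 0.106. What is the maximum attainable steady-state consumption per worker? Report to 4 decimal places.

Break-even investment rate: n + δ = 0.006 + 0.106 = 0.112.
Setting f'(k) = n+δ gives 0.36·k^(0.36−1) = 0.112, hence k_gold = (0.36/0.112)^(1/0.64) ≈ 6.1990.
y_gold = 6.1990^0.36 ≈ 1.9286.
c_gold = y_gold − (n+δ)·k_gold = 1.9286 − 0.112·6.1990 ≈ 1.2343.

c_gold ≈ 1.2343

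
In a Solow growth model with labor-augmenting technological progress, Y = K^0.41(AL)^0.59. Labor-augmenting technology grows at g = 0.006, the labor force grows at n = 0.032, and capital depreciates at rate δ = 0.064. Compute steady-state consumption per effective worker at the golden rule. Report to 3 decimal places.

n + g + δ = 0.032 + 0.006 + 0.064 = 0.102.
Setting f'(k) = n+g+δ gives 0.41·k^(0.41−1) = 0.102, hence k_gold = (0.41/0.102)^(1/0.59) ≈ 10.5692.
y_gold = 10.5692^0.41 ≈ 2.6294.
c_gold = y_gold − (n+g+δ)·k_gold = 2.6294 − 0.102·10.5692 ≈ 1.5513.

c_gold ≈ 1.551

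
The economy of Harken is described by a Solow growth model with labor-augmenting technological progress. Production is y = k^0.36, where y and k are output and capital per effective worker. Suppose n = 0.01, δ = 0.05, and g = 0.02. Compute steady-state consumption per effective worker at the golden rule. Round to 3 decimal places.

c_gold ≈ 1.491

The effective depreciation rate is n + g + δ = 0.01 + 0.02 + 0.05 = 0.08.
Setting f'(k) = n+g+δ gives 0.36·k^(0.36−1) = 0.08, hence k_gold = (0.36/0.08)^(1/0.64) ≈ 10.4868.
y_gold = 10.4868^0.36 ≈ 2.3304.
c_gold = y_gold − (n+g+δ)·k_gold = 2.3304 − 0.08·10.4868 ≈ 1.4915.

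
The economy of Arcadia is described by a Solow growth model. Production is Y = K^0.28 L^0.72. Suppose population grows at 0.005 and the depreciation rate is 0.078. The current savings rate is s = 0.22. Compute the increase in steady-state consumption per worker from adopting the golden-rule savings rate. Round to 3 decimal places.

Δc ≈ 0.016

n + δ = 0.005 + 0.078 = 0.083.
Current steady state (s = 0.22): k* = (0.22/0.083)^(1/0.72) ≈ 3.8724, y* = 3.8724^0.28 ≈ 1.4609, c* = (1−0.22)·1.4609 ≈ 1.1395.
Setting f'(k) = n+δ gives 0.28·k^(0.28−1) = 0.083, hence k_gold = (0.28/0.083)^(1/0.72) ≈ 5.4131.
y_gold = 5.4131^0.28 ≈ 1.6046, c_gold = y_gold − 0.083·k_gold ≈ 1.1553.
Gain: Δc = 1.1553 − 1.1395 ≈ 0.0158.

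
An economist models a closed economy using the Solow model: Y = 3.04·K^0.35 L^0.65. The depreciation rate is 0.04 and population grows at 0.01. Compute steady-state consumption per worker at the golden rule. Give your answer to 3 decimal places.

c_gold ≈ 10.253

The effective depreciation rate is n + δ = 0.01 + 0.04 = 0.05.
At the golden rule the marginal product of capital equals n+δ: 0.35·3.04·k^(0.35−1) = 0.05. Solving, k_gold = (0.35·3.04/0.05)^(1/0.65) ≈ 110.4163.
y_gold = 3.04·110.4163^0.35 ≈ 15.7738.
c_gold = y_gold − (n+δ)·k_gold = 15.7738 − 0.05·110.4163 ≈ 10.2529.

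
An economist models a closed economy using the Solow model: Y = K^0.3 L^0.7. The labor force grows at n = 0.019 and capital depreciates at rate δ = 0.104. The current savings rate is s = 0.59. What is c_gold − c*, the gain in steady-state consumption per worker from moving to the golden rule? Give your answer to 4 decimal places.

Δc ≈ 0.2229

Break-even investment rate: n + δ = 0.019 + 0.104 = 0.123.
Current steady state (s = 0.59): k* = (0.59/0.123)^(1/0.7) ≈ 9.3925, y* = 9.3925^0.3 ≈ 1.9581, c* = (1−0.59)·1.9581 ≈ 0.8028.
At the golden rule the marginal product of capital equals n+δ: 0.3·k^(0.3−1) = 0.123. Solving, k_gold = (0.3/0.123)^(1/0.7) ≈ 3.5741.
y_gold = 3.5741^0.3 ≈ 1.4654, c_gold = y_gold − 0.123·k_gold ≈ 1.0258.
Gain: Δc = 1.0258 − 0.8028 ≈ 0.2229.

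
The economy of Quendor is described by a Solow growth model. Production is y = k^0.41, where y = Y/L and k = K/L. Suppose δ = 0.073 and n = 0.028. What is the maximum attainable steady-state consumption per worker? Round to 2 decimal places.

The effective depreciation rate is n + δ = 0.028 + 0.073 = 0.101.
Maximizing c = f(k) − (n+δ)·k gives f'(k) = n+δ, i.e. 0.41·k^(0.41−1) = 0.101, so k_gold = (0.41/0.101)^(1/0.59) ≈ 10.7471.
y_gold = 10.7471^0.41 ≈ 2.6475.
c_gold = y_gold − (n+δ)·k_gold = 2.6475 − 0.101·10.7471 ≈ 1.5620.

c_gold ≈ 1.56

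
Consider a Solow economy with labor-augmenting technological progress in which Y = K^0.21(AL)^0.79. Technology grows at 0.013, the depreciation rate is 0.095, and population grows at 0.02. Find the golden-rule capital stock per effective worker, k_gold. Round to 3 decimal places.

k_gold ≈ 1.871

The effective depreciation rate is n + g + δ = 0.02 + 0.013 + 0.095 = 0.128.
Setting f'(k) = n+g+δ gives 0.21·k^(0.21−1) = 0.128, hence k_gold = (0.21/0.128)^(1/0.79) ≈ 1.8714.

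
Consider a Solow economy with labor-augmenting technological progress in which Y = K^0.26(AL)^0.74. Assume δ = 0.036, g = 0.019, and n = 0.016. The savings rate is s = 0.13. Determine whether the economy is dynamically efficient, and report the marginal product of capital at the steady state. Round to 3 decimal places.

dynamically efficient; MPK ≈ 0.142

Capital per effective worker breaks even when investment replaces (n + g + δ)·k; here n + g + δ = 0.071.
Steady-state k*: s·k^0.26 = 0.071·k gives k* = (0.13/0.071)^(1/0.74) ≈ 2.2645.
MPK = 0.26·2.2645^(-0.74) ≈ 0.1420.
MPK > n+g+δ = 0.071, so the economy is dynamically efficient (under-saving).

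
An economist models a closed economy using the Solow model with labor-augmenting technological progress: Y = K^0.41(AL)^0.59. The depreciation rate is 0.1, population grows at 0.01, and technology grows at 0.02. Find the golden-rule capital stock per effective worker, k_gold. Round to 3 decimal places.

k_gold ≈ 7.006

Break-even investment rate: n + g + δ = 0.01 + 0.02 + 0.1 = 0.13.
Maximizing c = f(k) − (n+g+δ)·k gives f'(k) = n+g+δ, i.e. 0.41·k^(0.41−1) = 0.13, so k_gold = (0.41/0.13)^(1/0.59) ≈ 7.0064.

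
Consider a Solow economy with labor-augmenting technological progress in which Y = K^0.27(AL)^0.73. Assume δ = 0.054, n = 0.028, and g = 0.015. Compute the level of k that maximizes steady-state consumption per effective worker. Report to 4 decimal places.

Capital per effective worker breaks even when investment replaces (n + g + δ)·k; here n + g + δ = 0.097.
Golden rule sets MPK = n+g+δ: 0.27·k^(0.27−1) = 0.097, so k_gold = (0.27/0.097)^(1/0.73) ≈ 4.0647.

k_gold ≈ 4.0647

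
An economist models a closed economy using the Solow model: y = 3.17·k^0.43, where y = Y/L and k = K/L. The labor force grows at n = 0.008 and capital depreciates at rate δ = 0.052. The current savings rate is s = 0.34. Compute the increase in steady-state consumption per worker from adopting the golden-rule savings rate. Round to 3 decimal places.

Break-even investment rate: n + δ = 0.008 + 0.052 = 0.06.
Current steady state (s = 0.34): k* = (0.34·3.17/0.06)^(1/0.57) ≈ 158.7372, y* = 3.17·158.7372^0.43 ≈ 28.0125, c* = (1−0.34)·28.0125 ≈ 18.4882.
At the golden rule the marginal product of capital equals n+δ: 0.43·3.17·k^(0.43−1) = 0.06. Solving, k_gold = (0.43·3.17/0.06)^(1/0.57) ≈ 239.6668.
y_gold = 3.17·239.6668^0.43 ≈ 33.4419, c_gold = y_gold − 0.06·k_gold ≈ 19.0619.
Gain: Δc = 19.0619 − 18.4882 ≈ 0.5736.

Δc ≈ 0.574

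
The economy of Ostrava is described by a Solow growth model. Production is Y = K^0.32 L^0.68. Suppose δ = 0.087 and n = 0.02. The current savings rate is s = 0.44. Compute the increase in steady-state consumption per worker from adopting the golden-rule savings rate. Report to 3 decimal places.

Break-even investment rate: n + δ = 0.02 + 0.087 = 0.107.
Current steady state (s = 0.44): k* = (0.44/0.107)^(1/0.68) ≈ 7.9991, y* = 7.9991^0.32 ≈ 1.9452, c* = (1−0.44)·1.9452 ≈ 1.0893.
Golden rule sets MPK = n+δ: 0.32·k^(0.32−1) = 0.107, so k_gold = (0.32/0.107)^(1/0.68) ≈ 5.0079.
y_gold = 5.0079^0.32 ≈ 1.6745, c_gold = y_gold − 0.107·k_gold ≈ 1.1387.
Gain: Δc = 1.1387 − 1.0893 ≈ 0.0493.

Δc ≈ 0.049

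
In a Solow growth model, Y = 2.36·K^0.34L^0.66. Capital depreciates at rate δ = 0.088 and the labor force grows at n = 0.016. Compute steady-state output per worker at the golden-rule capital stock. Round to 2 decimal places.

y_gold ≈ 6.76

The effective depreciation rate is n + δ = 0.016 + 0.088 = 0.104.
Setting f'(k) = n+δ gives 0.34·2.36·k^(0.34−1) = 0.104, hence k_gold = (0.34·2.36/0.104)^(1/0.66) ≈ 22.1045.
Output: y_gold = 2.36·k_gold^0.34 = 2.36·22.1045^0.34 ≈ 6.7614.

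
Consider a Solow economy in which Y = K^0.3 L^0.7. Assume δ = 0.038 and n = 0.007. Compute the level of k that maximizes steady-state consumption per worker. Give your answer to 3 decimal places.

Break-even investment rate: n + δ = 0.007 + 0.038 = 0.045.
Maximizing c = f(k) − (n+δ)·k gives f'(k) = n+δ, i.e. 0.3·k^(0.3−1) = 0.045, so k_gold = (0.3/0.045)^(1/0.7) ≈ 15.0319.

k_gold ≈ 15.032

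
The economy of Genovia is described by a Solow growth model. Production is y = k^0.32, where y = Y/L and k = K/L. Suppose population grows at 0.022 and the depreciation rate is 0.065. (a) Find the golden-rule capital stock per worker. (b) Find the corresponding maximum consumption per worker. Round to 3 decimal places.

(a) k_gold ≈ 6.789; (b) c_gold ≈ 1.255

n + δ = 0.022 + 0.065 = 0.087.
Setting f'(k) = n+δ gives 0.32·k^(0.32−1) = 0.087, hence k_gold = (0.32/0.087)^(1/0.68) ≈ 6.7891.
y_gold = 6.7891^0.32 ≈ 1.8458; c_gold = y_gold − 0.087·k_gold ≈ 1.2551.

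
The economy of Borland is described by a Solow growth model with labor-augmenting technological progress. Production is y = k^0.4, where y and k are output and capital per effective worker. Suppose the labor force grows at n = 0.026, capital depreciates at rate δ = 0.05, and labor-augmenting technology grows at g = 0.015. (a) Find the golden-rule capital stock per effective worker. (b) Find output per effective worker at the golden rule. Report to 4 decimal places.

(a) k_gold ≈ 11.7950; (b) y_gold ≈ 2.6834

The effective depreciation rate is n + g + δ = 0.026 + 0.015 + 0.05 = 0.091.
Setting f'(k) = n+g+δ gives 0.4·k^(0.4−1) = 0.091, hence k_gold = (0.4/0.091)^(1/0.6) ≈ 11.7950.
y_gold = 11.7950^0.4 ≈ 2.6834.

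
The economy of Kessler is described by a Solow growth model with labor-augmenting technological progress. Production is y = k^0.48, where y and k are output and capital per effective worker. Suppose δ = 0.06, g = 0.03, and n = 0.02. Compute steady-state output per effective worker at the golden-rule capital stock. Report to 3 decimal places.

Capital per effective worker breaks even when investment replaces (n + g + δ)·k; here n + g + δ = 0.11.
Golden rule sets MPK = n+g+δ: 0.48·k^(0.48−1) = 0.11, so k_gold = (0.48/0.11)^(1/0.52) ≈ 17.0011.
Output: y_gold = k_gold^0.48 = 17.0011^0.48 ≈ 3.8961.

y_gold ≈ 3.896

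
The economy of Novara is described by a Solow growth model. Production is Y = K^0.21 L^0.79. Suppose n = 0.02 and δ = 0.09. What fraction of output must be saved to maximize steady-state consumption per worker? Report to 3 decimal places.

Capital per worker breaks even when investment replaces (n + δ)·k; here n + δ = 0.11.
At the golden rule MPK = n+δ, and in any Cobb-Douglas steady state s = (n+δ)·k/y = MPK·k/y = capital's share 0.21.

s_gold = 0.210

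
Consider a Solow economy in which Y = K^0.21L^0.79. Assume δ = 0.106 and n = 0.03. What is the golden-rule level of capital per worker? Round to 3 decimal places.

n + δ = 0.03 + 0.106 = 0.136.
At the golden rule the marginal product of capital equals n+δ: 0.21·k^(0.21−1) = 0.136. Solving, k_gold = (0.21/0.136)^(1/0.79) ≈ 1.7331.

k_gold ≈ 1.733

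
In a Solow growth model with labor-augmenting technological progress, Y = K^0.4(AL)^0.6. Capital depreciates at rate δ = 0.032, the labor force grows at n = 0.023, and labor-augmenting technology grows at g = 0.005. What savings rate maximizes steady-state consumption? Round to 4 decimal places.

s_gold = 0.4000

Capital per effective worker breaks even when investment replaces (n + g + δ)·k; here n + g + δ = 0.06.
At the golden rule MPK = n+g+δ, and in any Cobb-Douglas steady state s = (n+g+δ)·k/y = MPK·k/y = capital's share 0.4.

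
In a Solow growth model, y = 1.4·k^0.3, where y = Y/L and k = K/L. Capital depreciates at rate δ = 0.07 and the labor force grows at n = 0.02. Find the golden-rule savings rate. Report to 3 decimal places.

The effective depreciation rate is n + δ = 0.02 + 0.07 = 0.09.
At the golden rule MPK = n+δ, and in any Cobb-Douglas steady state s = (n+δ)·k/y = MPK·k/y = capital's share 0.3.

s_gold = 0.300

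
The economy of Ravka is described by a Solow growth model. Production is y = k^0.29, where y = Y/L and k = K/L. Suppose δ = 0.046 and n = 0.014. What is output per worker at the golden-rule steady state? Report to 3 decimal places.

y_gold ≈ 1.903

n + δ = 0.014 + 0.046 = 0.06.
Maximizing c = f(k) − (n+δ)·k gives f'(k) = n+δ, i.e. 0.29·k^(0.29−1) = 0.06, so k_gold = (0.29/0.06)^(1/0.71) ≈ 9.1987.
Output: y_gold = k_gold^0.29 = 9.1987^0.29 ≈ 1.9032.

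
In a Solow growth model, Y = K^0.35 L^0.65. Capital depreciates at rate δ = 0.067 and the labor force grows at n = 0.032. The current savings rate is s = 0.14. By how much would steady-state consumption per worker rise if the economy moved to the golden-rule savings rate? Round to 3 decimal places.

The effective depreciation rate is n + δ = 0.032 + 0.067 = 0.099.
Current steady state (s = 0.14): k* = (0.14/0.099)^(1/0.65) ≈ 1.7042, y* = 1.7042^0.35 ≈ 1.2051, c* = (1−0.14)·1.2051 ≈ 1.0364.
Setting f'(k) = n+δ gives 0.35·k^(0.35−1) = 0.099, hence k_gold = (0.35/0.099)^(1/0.65) ≈ 6.9782.
y_gold = 6.9782^0.35 ≈ 1.9738, c_gold = y_gold − 0.099·k_gold ≈ 1.2830.
Gain: Δc = 1.2830 − 1.0364 ≈ 0.2466.

Δc ≈ 0.247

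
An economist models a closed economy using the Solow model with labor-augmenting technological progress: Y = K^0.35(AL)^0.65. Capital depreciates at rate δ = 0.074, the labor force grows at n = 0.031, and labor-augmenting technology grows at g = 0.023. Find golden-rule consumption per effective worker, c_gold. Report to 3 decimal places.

Capital per effective worker breaks even when investment replaces (n + g + δ)·k; here n + g + δ = 0.128.
Golden rule sets MPK = n+g+δ: 0.35·k^(0.35−1) = 0.128, so k_gold = (0.35/0.128)^(1/0.65) ≈ 4.6999.
y_gold = 4.6999^0.35 ≈ 1.7188.
c_gold = y_gold − (n+g+δ)·k_gold = 1.7188 − 0.128·4.6999 ≈ 1.1172.

c_gold ≈ 1.117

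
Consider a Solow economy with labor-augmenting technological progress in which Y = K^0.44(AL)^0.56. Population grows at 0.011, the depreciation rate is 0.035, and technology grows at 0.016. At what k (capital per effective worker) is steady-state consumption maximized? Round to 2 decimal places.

k_gold ≈ 33.09

The effective depreciation rate is n + g + δ = 0.011 + 0.016 + 0.035 = 0.062.
Maximizing c = f(k) − (n+g+δ)·k gives f'(k) = n+g+δ, i.e. 0.44·k^(0.44−1) = 0.062, so k_gold = (0.44/0.062)^(1/0.56) ≈ 33.0942.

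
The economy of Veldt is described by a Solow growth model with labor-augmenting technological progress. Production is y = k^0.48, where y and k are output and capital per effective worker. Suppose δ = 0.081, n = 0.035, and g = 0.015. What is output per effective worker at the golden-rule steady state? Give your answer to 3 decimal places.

Capital per effective worker breaks even when investment replaces (n + g + δ)·k; here n + g + δ = 0.131.
Golden rule sets MPK = n+g+δ: 0.48·k^(0.48−1) = 0.131, so k_gold = (0.48/0.131)^(1/0.52) ≈ 12.1495.
Output: y_gold = k_gold^0.48 = 12.1495^0.48 ≈ 3.3158.

y_gold ≈ 3.316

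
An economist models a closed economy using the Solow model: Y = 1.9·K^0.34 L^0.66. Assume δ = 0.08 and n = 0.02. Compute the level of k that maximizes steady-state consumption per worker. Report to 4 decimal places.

The effective depreciation rate is n + δ = 0.02 + 0.08 = 0.1.
At the golden rule the marginal product of capital equals n+δ: 0.34·1.9·k^(0.34−1) = 0.1. Solving, k_gold = (0.34·1.9/0.1)^(1/0.66) ≈ 16.8898.

k_gold ≈ 16.8898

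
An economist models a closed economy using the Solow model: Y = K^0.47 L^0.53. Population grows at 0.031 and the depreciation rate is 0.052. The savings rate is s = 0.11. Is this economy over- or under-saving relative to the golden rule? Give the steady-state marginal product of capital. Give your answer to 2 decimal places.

The effective depreciation rate is n + δ = 0.031 + 0.052 = 0.083.
Steady-state k*: s·k^0.47 = 0.083·k gives k* = (0.11/0.083)^(1/0.53) ≈ 1.7013.
MPK = 0.47·1.7013^(-0.53) ≈ 0.3546.
MPK > n+δ = 0.083, so the economy is dynamically efficient (under-saving).

under-saving; MPK ≈ 0.35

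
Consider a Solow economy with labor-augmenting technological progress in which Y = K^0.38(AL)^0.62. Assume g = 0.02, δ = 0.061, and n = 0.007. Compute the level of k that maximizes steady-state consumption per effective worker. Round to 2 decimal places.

n + g + δ = 0.007 + 0.02 + 0.061 = 0.088.
Maximizing c = f(k) − (n+g+δ)·k gives f'(k) = n+g+δ, i.e. 0.38·k^(0.38−1) = 0.088, so k_gold = (0.38/0.088)^(1/0.62) ≈ 10.5847.

k_gold ≈ 10.58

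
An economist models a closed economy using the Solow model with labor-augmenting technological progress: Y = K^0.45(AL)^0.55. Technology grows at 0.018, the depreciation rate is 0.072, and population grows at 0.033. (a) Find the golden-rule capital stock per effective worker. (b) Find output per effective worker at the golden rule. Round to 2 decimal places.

(a) k_gold ≈ 10.57; (b) y_gold ≈ 2.89

n + g + δ = 0.033 + 0.018 + 0.072 = 0.123.
Golden rule sets MPK = n+g+δ: 0.45·k^(0.45−1) = 0.123, so k_gold = (0.45/0.123)^(1/0.55) ≈ 10.5729.
y_gold = 10.5729^0.45 ≈ 2.8899.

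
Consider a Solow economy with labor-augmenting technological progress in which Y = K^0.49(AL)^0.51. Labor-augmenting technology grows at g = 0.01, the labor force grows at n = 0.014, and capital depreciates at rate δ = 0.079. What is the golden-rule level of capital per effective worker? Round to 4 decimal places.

Capital per effective worker breaks even when investment replaces (n + g + δ)·k; here n + g + δ = 0.103.
Maximizing c = f(k) − (n+g+δ)·k gives f'(k) = n+g+δ, i.e. 0.49·k^(0.49−1) = 0.103, so k_gold = (0.49/0.103)^(1/0.51) ≈ 21.2890.

k_gold ≈ 21.2890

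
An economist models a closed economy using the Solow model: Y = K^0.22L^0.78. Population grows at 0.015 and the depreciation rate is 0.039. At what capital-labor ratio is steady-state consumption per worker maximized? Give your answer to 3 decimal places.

n + δ = 0.015 + 0.039 = 0.054.
Golden rule sets MPK = n+δ: 0.22·k^(0.22−1) = 0.054, so k_gold = (0.22/0.054)^(1/0.78) ≈ 6.0546.

k_gold ≈ 6.055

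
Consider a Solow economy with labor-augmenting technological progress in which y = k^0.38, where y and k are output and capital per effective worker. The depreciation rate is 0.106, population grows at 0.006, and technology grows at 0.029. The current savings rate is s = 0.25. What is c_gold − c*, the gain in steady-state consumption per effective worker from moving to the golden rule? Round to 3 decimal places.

The effective depreciation rate is n + g + δ = 0.006 + 0.029 + 0.106 = 0.141.
Current steady state (s = 0.25): k* = (0.25/0.141)^(1/0.62) ≈ 2.5186, y* = 2.5186^0.38 ≈ 1.4205, c* = (1−0.25)·1.4205 ≈ 1.0654.
Maximizing c = f(k) − (n+g+δ)·k gives f'(k) = n+g+δ, i.e. 0.38·k^(0.38−1) = 0.141, so k_gold = (0.38/0.141)^(1/0.62) ≈ 4.9483.
y_gold = 4.9483^0.38 ≈ 1.8361, c_gold = y_gold − 0.141·k_gold ≈ 1.1384.
Gain: Δc = 1.1384 − 1.0654 ≈ 0.0730.

Δc ≈ 0.073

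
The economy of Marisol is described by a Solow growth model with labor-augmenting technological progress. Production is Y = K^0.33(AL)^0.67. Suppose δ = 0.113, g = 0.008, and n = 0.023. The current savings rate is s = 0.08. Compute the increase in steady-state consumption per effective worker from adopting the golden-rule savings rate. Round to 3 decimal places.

Δc ≈ 0.319

Capital per effective worker breaks even when investment replaces (n + g + δ)·k; here n + g + δ = 0.144.
Current steady state (s = 0.08): k* = (0.08/0.144)^(1/0.67) ≈ 0.4159, y* = 0.4159^0.33 ≈ 0.7486, c* = (1−0.08)·0.7486 ≈ 0.6887.
At the golden rule the marginal product of capital equals n+g+δ: 0.33·k^(0.33−1) = 0.144. Solving, k_gold = (0.33/0.144)^(1/0.67) ≈ 3.4478.
y_gold = 3.4478^0.33 ≈ 1.5045, c_gold = y_gold − 0.144·k_gold ≈ 1.0080.
Gain: Δc = 1.0080 − 0.6887 ≈ 0.3193.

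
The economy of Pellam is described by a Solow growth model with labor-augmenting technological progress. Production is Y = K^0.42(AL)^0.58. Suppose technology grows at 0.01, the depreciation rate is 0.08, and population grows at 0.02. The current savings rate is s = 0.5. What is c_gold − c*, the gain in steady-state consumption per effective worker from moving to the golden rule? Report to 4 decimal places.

Break-even investment rate: n + g + δ = 0.02 + 0.01 + 0.08 = 0.11.
Current steady state (s = 0.5): k* = (0.5/0.11)^(1/0.58) ≈ 13.6067, y* = 13.6067^0.42 ≈ 2.9935, c* = (1−0.5)·2.9935 ≈ 1.4967.
Setting f'(k) = n+g+δ gives 0.42·k^(0.42−1) = 0.11, hence k_gold = (0.42/0.11)^(1/0.58) ≈ 10.0740.
y_gold = 10.0740^0.42 ≈ 2.6384, c_gold = y_gold − 0.11·k_gold ≈ 1.5303.
Gain: Δc = 1.5303 − 1.4967 ≈ 0.0335.

Δc ≈ 0.0335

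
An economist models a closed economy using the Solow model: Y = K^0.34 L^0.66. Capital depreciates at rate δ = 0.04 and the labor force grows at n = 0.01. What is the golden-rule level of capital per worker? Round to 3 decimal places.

k_gold ≈ 18.255

The effective depreciation rate is n + δ = 0.01 + 0.04 = 0.05.
At the golden rule the marginal product of capital equals n+δ: 0.34·k^(0.34−1) = 0.05. Solving, k_gold = (0.34/0.05)^(1/0.66) ≈ 18.2548.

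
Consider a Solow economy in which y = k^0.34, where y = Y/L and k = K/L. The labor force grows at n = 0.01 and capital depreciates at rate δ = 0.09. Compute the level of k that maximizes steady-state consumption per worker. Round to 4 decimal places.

k_gold ≈ 6.3866

Capital per worker breaks even when investment replaces (n + δ)·k; here n + δ = 0.1.
Maximizing c = f(k) − (n+δ)·k gives f'(k) = n+δ, i.e. 0.34·k^(0.34−1) = 0.1, so k_gold = (0.34/0.1)^(1/0.66) ≈ 6.3866.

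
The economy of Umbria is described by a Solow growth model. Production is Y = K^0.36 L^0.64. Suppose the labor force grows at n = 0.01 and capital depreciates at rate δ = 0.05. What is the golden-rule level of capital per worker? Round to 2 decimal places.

k_gold ≈ 16.44

Capital per worker breaks even when investment replaces (n + δ)·k; here n + δ = 0.06.
At the golden rule the marginal product of capital equals n+δ: 0.36·k^(0.36−1) = 0.06. Solving, k_gold = (0.36/0.06)^(1/0.64) ≈ 16.4385.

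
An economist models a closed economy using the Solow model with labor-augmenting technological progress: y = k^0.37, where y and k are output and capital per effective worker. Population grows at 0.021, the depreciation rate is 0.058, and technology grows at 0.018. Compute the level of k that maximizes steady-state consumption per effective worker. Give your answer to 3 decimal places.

k_gold ≈ 8.373

n + g + δ = 0.021 + 0.018 + 0.058 = 0.097.
Setting f'(k) = n+g+δ gives 0.37·k^(0.37−1) = 0.097, hence k_gold = (0.37/0.097)^(1/0.63) ≈ 8.3735.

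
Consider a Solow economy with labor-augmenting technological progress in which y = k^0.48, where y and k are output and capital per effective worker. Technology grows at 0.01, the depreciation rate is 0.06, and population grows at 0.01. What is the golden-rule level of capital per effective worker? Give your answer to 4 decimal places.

k_gold ≈ 31.3650

The effective depreciation rate is n + g + δ = 0.01 + 0.01 + 0.06 = 0.08.
Maximizing c = f(k) − (n+g+δ)·k gives f'(k) = n+g+δ, i.e. 0.48·k^(0.48−1) = 0.08, so k_gold = (0.48/0.08)^(1/0.52) ≈ 31.3650.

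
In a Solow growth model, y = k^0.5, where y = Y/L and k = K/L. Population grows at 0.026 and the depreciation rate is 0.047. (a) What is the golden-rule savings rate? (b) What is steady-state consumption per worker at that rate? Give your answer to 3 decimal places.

Break-even investment rate: n + δ = 0.026 + 0.047 = 0.073.
For Cobb-Douglas, s_gold equals capital's share: s_gold = 0.5.
Maximizing c = f(k) − (n+δ)·k gives f'(k) = n+δ, i.e. 0.5·k^(0.5−1) = 0.073, so k_gold = (0.5/0.073)^(1/0.5) ≈ 46.9131.
y_gold = 46.9131^0.5 ≈ 6.8493; c_gold = (1−0.5)·y_gold ≈ 3.4247.

(a) s_gold = 0.500; (b) c_gold ≈ 3.425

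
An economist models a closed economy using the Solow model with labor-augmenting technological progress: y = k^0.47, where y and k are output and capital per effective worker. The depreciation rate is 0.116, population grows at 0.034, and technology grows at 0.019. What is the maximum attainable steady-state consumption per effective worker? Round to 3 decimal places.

Break-even investment rate: n + g + δ = 0.034 + 0.019 + 0.116 = 0.169.
Setting f'(k) = n+g+δ gives 0.47·k^(0.47−1) = 0.169, hence k_gold = (0.47/0.169)^(1/0.53) ≈ 6.8887.
y_gold = 6.8887^0.47 ≈ 2.4770.
c_gold = y_gold − (n+g+δ)·k_gold = 2.4770 − 0.169·6.8887 ≈ 1.3128.

c_gold ≈ 1.313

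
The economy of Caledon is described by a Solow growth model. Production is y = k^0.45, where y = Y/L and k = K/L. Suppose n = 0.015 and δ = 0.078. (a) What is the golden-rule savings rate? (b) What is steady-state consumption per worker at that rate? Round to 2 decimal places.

(a) s_gold = 0.45; (b) c_gold ≈ 2.00

The effective depreciation rate is n + δ = 0.015 + 0.078 = 0.093.
For Cobb-Douglas, s_gold equals capital's share: s_gold = 0.45.
Maximizing c = f(k) − (n+δ)·k gives f'(k) = n+δ, i.e. 0.45·k^(0.45−1) = 0.093, so k_gold = (0.45/0.093)^(1/0.55) ≈ 17.5777.
y_gold = 17.5777^0.45 ≈ 3.6327; c_gold = (1−0.45)·y_gold ≈ 1.9980.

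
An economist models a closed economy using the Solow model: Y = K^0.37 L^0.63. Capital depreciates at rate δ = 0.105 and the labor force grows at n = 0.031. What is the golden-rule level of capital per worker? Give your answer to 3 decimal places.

k_gold ≈ 4.897

Capital per worker breaks even when investment replaces (n + δ)·k; here n + δ = 0.136.
Setting f'(k) = n+δ gives 0.37·k^(0.37−1) = 0.136, hence k_gold = (0.37/0.136)^(1/0.63) ≈ 4.8971.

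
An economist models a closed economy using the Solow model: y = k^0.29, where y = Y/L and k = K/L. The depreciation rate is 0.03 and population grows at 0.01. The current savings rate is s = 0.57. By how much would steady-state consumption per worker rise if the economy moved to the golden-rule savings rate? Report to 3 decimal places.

Δc ≈ 0.322

Break-even investment rate: n + δ = 0.01 + 0.03 = 0.04.
Current steady state (s = 0.57): k* = (0.57/0.04)^(1/0.71) ≈ 42.1785, y* = 42.1785^0.29 ≈ 2.9599, c* = (1−0.57)·2.9599 ≈ 1.2728.
Golden rule sets MPK = n+δ: 0.29·k^(0.29−1) = 0.04, so k_gold = (0.29/0.04)^(1/0.71) ≈ 16.2833.
y_gold = 16.2833^0.29 ≈ 2.2460, c_gold = y_gold − 0.04·k_gold ≈ 1.5946.
Gain: Δc = 1.5946 − 1.2728 ≈ 0.3219.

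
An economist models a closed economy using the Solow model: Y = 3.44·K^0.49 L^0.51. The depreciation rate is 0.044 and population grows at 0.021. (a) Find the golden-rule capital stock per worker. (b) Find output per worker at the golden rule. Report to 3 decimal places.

n + δ = 0.021 + 0.044 = 0.065.
Maximizing c = f(k) − (n+δ)·k gives f'(k) = n+δ, i.e. 0.49·3.44·k^(0.49−1) = 0.065, so k_gold = (0.49·3.44/0.065)^(1/0.51) ≈ 591.8853.
y_gold = 3.44·591.8853^0.49 ≈ 78.5154.

(a) k_gold ≈ 591.885; (b) y_gold ≈ 78.515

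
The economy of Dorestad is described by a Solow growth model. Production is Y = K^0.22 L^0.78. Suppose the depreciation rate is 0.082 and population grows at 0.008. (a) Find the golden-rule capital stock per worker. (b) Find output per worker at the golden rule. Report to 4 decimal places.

n + δ = 0.008 + 0.082 = 0.09.
At the golden rule the marginal product of capital equals n+δ: 0.22·k^(0.22−1) = 0.09. Solving, k_gold = (0.22/0.09)^(1/0.78) ≈ 3.1453.
y_gold = 3.1453^0.22 ≈ 1.2867.

(a) k_gold ≈ 3.1453; (b) y_gold ≈ 1.2867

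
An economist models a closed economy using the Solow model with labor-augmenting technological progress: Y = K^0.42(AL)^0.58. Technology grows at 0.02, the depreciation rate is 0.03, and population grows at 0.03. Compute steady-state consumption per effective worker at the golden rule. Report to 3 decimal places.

The effective depreciation rate is n + g + δ = 0.03 + 0.02 + 0.03 = 0.08.
Golden rule sets MPK = n+g+δ: 0.42·k^(0.42−1) = 0.08, so k_gold = (0.42/0.08)^(1/0.58) ≈ 17.4443.
y_gold = 17.4443^0.42 ≈ 3.3227.
c_gold = y_gold − (n+g+δ)·k_gold = 3.3227 − 0.08·17.4443 ≈ 1.9272.

c_gold ≈ 1.927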